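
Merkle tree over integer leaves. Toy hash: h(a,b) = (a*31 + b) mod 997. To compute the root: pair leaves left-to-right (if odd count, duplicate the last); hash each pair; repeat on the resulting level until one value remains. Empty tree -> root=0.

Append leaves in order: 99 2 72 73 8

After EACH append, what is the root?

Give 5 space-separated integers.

Answer: 99 80 796 797 995

Derivation:
After append 99 (leaves=[99]):
  L0: [99]
  root=99
After append 2 (leaves=[99, 2]):
  L0: [99, 2]
  L1: h(99,2)=(99*31+2)%997=80 -> [80]
  root=80
After append 72 (leaves=[99, 2, 72]):
  L0: [99, 2, 72]
  L1: h(99,2)=(99*31+2)%997=80 h(72,72)=(72*31+72)%997=310 -> [80, 310]
  L2: h(80,310)=(80*31+310)%997=796 -> [796]
  root=796
After append 73 (leaves=[99, 2, 72, 73]):
  L0: [99, 2, 72, 73]
  L1: h(99,2)=(99*31+2)%997=80 h(72,73)=(72*31+73)%997=311 -> [80, 311]
  L2: h(80,311)=(80*31+311)%997=797 -> [797]
  root=797
After append 8 (leaves=[99, 2, 72, 73, 8]):
  L0: [99, 2, 72, 73, 8]
  L1: h(99,2)=(99*31+2)%997=80 h(72,73)=(72*31+73)%997=311 h(8,8)=(8*31+8)%997=256 -> [80, 311, 256]
  L2: h(80,311)=(80*31+311)%997=797 h(256,256)=(256*31+256)%997=216 -> [797, 216]
  L3: h(797,216)=(797*31+216)%997=995 -> [995]
  root=995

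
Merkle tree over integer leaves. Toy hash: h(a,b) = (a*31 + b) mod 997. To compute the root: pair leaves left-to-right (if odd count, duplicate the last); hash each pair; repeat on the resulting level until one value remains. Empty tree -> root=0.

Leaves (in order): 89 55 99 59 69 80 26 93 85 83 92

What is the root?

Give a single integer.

Answer: 866

Derivation:
L0: [89, 55, 99, 59, 69, 80, 26, 93, 85, 83, 92]
L1: h(89,55)=(89*31+55)%997=820 h(99,59)=(99*31+59)%997=137 h(69,80)=(69*31+80)%997=225 h(26,93)=(26*31+93)%997=899 h(85,83)=(85*31+83)%997=724 h(92,92)=(92*31+92)%997=950 -> [820, 137, 225, 899, 724, 950]
L2: h(820,137)=(820*31+137)%997=632 h(225,899)=(225*31+899)%997=895 h(724,950)=(724*31+950)%997=463 -> [632, 895, 463]
L3: h(632,895)=(632*31+895)%997=547 h(463,463)=(463*31+463)%997=858 -> [547, 858]
L4: h(547,858)=(547*31+858)%997=866 -> [866]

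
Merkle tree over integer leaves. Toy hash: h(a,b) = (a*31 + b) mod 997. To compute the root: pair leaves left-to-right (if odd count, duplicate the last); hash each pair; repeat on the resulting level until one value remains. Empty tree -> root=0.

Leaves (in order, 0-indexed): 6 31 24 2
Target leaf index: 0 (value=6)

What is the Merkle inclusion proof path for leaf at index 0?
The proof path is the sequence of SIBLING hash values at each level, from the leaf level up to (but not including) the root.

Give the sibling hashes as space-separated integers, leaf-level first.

L0 (leaves): [6, 31, 24, 2], target index=0
L1: h(6,31)=(6*31+31)%997=217 [pair 0] h(24,2)=(24*31+2)%997=746 [pair 1] -> [217, 746]
  Sibling for proof at L0: 31
L2: h(217,746)=(217*31+746)%997=494 [pair 0] -> [494]
  Sibling for proof at L1: 746
Root: 494
Proof path (sibling hashes from leaf to root): [31, 746]

Answer: 31 746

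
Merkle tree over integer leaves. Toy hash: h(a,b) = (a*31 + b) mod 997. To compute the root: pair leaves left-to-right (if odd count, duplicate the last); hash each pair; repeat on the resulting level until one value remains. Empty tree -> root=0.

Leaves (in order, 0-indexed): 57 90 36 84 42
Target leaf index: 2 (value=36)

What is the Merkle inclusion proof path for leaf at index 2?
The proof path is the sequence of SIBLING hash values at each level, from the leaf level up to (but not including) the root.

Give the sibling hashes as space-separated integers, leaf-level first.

Answer: 84 860 137

Derivation:
L0 (leaves): [57, 90, 36, 84, 42], target index=2
L1: h(57,90)=(57*31+90)%997=860 [pair 0] h(36,84)=(36*31+84)%997=203 [pair 1] h(42,42)=(42*31+42)%997=347 [pair 2] -> [860, 203, 347]
  Sibling for proof at L0: 84
L2: h(860,203)=(860*31+203)%997=941 [pair 0] h(347,347)=(347*31+347)%997=137 [pair 1] -> [941, 137]
  Sibling for proof at L1: 860
L3: h(941,137)=(941*31+137)%997=395 [pair 0] -> [395]
  Sibling for proof at L2: 137
Root: 395
Proof path (sibling hashes from leaf to root): [84, 860, 137]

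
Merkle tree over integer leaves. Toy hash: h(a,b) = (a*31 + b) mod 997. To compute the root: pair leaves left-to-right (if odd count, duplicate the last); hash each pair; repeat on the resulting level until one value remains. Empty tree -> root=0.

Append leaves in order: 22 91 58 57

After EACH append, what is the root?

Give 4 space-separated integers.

After append 22 (leaves=[22]):
  L0: [22]
  root=22
After append 91 (leaves=[22, 91]):
  L0: [22, 91]
  L1: h(22,91)=(22*31+91)%997=773 -> [773]
  root=773
After append 58 (leaves=[22, 91, 58]):
  L0: [22, 91, 58]
  L1: h(22,91)=(22*31+91)%997=773 h(58,58)=(58*31+58)%997=859 -> [773, 859]
  L2: h(773,859)=(773*31+859)%997=894 -> [894]
  root=894
After append 57 (leaves=[22, 91, 58, 57]):
  L0: [22, 91, 58, 57]
  L1: h(22,91)=(22*31+91)%997=773 h(58,57)=(58*31+57)%997=858 -> [773, 858]
  L2: h(773,858)=(773*31+858)%997=893 -> [893]
  root=893

Answer: 22 773 894 893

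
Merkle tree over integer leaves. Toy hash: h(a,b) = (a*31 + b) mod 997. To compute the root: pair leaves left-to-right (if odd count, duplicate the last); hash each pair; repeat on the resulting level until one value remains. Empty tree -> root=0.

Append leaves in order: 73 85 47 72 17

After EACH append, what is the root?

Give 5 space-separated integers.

After append 73 (leaves=[73]):
  L0: [73]
  root=73
After append 85 (leaves=[73, 85]):
  L0: [73, 85]
  L1: h(73,85)=(73*31+85)%997=354 -> [354]
  root=354
After append 47 (leaves=[73, 85, 47]):
  L0: [73, 85, 47]
  L1: h(73,85)=(73*31+85)%997=354 h(47,47)=(47*31+47)%997=507 -> [354, 507]
  L2: h(354,507)=(354*31+507)%997=514 -> [514]
  root=514
After append 72 (leaves=[73, 85, 47, 72]):
  L0: [73, 85, 47, 72]
  L1: h(73,85)=(73*31+85)%997=354 h(47,72)=(47*31+72)%997=532 -> [354, 532]
  L2: h(354,532)=(354*31+532)%997=539 -> [539]
  root=539
After append 17 (leaves=[73, 85, 47, 72, 17]):
  L0: [73, 85, 47, 72, 17]
  L1: h(73,85)=(73*31+85)%997=354 h(47,72)=(47*31+72)%997=532 h(17,17)=(17*31+17)%997=544 -> [354, 532, 544]
  L2: h(354,532)=(354*31+532)%997=539 h(544,544)=(544*31+544)%997=459 -> [539, 459]
  L3: h(539,459)=(539*31+459)%997=219 -> [219]
  root=219

Answer: 73 354 514 539 219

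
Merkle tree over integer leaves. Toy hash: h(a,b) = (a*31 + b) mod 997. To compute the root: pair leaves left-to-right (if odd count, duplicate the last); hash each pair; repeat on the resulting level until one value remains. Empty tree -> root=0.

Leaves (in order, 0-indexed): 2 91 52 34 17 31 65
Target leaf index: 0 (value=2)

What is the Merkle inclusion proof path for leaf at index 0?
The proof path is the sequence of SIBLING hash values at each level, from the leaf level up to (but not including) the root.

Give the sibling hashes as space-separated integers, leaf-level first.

Answer: 91 649 435

Derivation:
L0 (leaves): [2, 91, 52, 34, 17, 31, 65], target index=0
L1: h(2,91)=(2*31+91)%997=153 [pair 0] h(52,34)=(52*31+34)%997=649 [pair 1] h(17,31)=(17*31+31)%997=558 [pair 2] h(65,65)=(65*31+65)%997=86 [pair 3] -> [153, 649, 558, 86]
  Sibling for proof at L0: 91
L2: h(153,649)=(153*31+649)%997=407 [pair 0] h(558,86)=(558*31+86)%997=435 [pair 1] -> [407, 435]
  Sibling for proof at L1: 649
L3: h(407,435)=(407*31+435)%997=91 [pair 0] -> [91]
  Sibling for proof at L2: 435
Root: 91
Proof path (sibling hashes from leaf to root): [91, 649, 435]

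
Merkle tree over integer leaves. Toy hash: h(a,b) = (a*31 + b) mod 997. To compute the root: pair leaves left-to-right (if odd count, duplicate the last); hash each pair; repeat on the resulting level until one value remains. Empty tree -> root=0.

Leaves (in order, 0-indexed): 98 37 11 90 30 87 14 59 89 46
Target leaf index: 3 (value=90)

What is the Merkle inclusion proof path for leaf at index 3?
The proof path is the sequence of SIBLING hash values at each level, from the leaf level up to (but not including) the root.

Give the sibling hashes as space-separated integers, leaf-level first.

L0 (leaves): [98, 37, 11, 90, 30, 87, 14, 59, 89, 46], target index=3
L1: h(98,37)=(98*31+37)%997=84 [pair 0] h(11,90)=(11*31+90)%997=431 [pair 1] h(30,87)=(30*31+87)%997=20 [pair 2] h(14,59)=(14*31+59)%997=493 [pair 3] h(89,46)=(89*31+46)%997=811 [pair 4] -> [84, 431, 20, 493, 811]
  Sibling for proof at L0: 11
L2: h(84,431)=(84*31+431)%997=44 [pair 0] h(20,493)=(20*31+493)%997=116 [pair 1] h(811,811)=(811*31+811)%997=30 [pair 2] -> [44, 116, 30]
  Sibling for proof at L1: 84
L3: h(44,116)=(44*31+116)%997=483 [pair 0] h(30,30)=(30*31+30)%997=960 [pair 1] -> [483, 960]
  Sibling for proof at L2: 116
L4: h(483,960)=(483*31+960)%997=978 [pair 0] -> [978]
  Sibling for proof at L3: 960
Root: 978
Proof path (sibling hashes from leaf to root): [11, 84, 116, 960]

Answer: 11 84 116 960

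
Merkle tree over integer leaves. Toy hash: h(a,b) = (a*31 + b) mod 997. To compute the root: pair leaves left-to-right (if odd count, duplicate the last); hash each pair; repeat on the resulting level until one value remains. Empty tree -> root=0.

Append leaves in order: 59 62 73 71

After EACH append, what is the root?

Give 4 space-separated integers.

Answer: 59 894 140 138

Derivation:
After append 59 (leaves=[59]):
  L0: [59]
  root=59
After append 62 (leaves=[59, 62]):
  L0: [59, 62]
  L1: h(59,62)=(59*31+62)%997=894 -> [894]
  root=894
After append 73 (leaves=[59, 62, 73]):
  L0: [59, 62, 73]
  L1: h(59,62)=(59*31+62)%997=894 h(73,73)=(73*31+73)%997=342 -> [894, 342]
  L2: h(894,342)=(894*31+342)%997=140 -> [140]
  root=140
After append 71 (leaves=[59, 62, 73, 71]):
  L0: [59, 62, 73, 71]
  L1: h(59,62)=(59*31+62)%997=894 h(73,71)=(73*31+71)%997=340 -> [894, 340]
  L2: h(894,340)=(894*31+340)%997=138 -> [138]
  root=138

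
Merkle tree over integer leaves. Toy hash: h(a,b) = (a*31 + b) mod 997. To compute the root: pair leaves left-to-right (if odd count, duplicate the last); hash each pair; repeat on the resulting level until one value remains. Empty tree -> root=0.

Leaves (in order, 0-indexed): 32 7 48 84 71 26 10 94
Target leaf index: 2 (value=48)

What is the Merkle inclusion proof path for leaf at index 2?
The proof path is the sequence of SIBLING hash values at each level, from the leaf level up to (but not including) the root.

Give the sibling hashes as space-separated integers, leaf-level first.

Answer: 84 2 648

Derivation:
L0 (leaves): [32, 7, 48, 84, 71, 26, 10, 94], target index=2
L1: h(32,7)=(32*31+7)%997=2 [pair 0] h(48,84)=(48*31+84)%997=575 [pair 1] h(71,26)=(71*31+26)%997=233 [pair 2] h(10,94)=(10*31+94)%997=404 [pair 3] -> [2, 575, 233, 404]
  Sibling for proof at L0: 84
L2: h(2,575)=(2*31+575)%997=637 [pair 0] h(233,404)=(233*31+404)%997=648 [pair 1] -> [637, 648]
  Sibling for proof at L1: 2
L3: h(637,648)=(637*31+648)%997=455 [pair 0] -> [455]
  Sibling for proof at L2: 648
Root: 455
Proof path (sibling hashes from leaf to root): [84, 2, 648]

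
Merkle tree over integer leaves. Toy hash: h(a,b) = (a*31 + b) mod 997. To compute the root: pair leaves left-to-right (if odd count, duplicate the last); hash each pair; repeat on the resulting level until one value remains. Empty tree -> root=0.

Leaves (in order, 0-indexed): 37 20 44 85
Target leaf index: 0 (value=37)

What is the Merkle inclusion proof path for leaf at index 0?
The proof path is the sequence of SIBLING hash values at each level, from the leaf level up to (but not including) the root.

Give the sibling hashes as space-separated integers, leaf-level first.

Answer: 20 452

Derivation:
L0 (leaves): [37, 20, 44, 85], target index=0
L1: h(37,20)=(37*31+20)%997=170 [pair 0] h(44,85)=(44*31+85)%997=452 [pair 1] -> [170, 452]
  Sibling for proof at L0: 20
L2: h(170,452)=(170*31+452)%997=737 [pair 0] -> [737]
  Sibling for proof at L1: 452
Root: 737
Proof path (sibling hashes from leaf to root): [20, 452]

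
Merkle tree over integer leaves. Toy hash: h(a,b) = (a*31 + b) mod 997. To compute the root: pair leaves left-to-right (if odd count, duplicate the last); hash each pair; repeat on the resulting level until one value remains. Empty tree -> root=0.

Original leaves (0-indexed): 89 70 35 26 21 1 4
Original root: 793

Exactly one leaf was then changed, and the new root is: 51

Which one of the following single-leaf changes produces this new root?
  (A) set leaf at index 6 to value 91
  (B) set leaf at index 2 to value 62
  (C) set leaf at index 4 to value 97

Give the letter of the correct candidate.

Answer: C

Derivation:
Original leaves: [89, 70, 35, 26, 21, 1, 4]
Target new root: 51
Try each candidate change and compute the resulting root:
Candidate A: set leaf[6] = 91 -> leaves = [89, 70, 35, 26, 21, 1, 91]
  L0: [89, 70, 35, 26, 21, 1, 91]
  L1: h(89,70)=(89*31+70)%997=835 h(35,26)=(35*31+26)%997=114 h(21,1)=(21*31+1)%997=652 h(91,91)=(91*31+91)%997=918 -> [835, 114, 652, 918]
  L2: h(835,114)=(835*31+114)%997=77 h(652,918)=(652*31+918)%997=193 -> [77, 193]
  L3: h(77,193)=(77*31+193)%997=586 -> [586]
  root = 586 != target 51
Candidate B: set leaf[2] = 62 -> leaves = [89, 70, 62, 26, 21, 1, 4]
  L0: [89, 70, 62, 26, 21, 1, 4]
  L1: h(89,70)=(89*31+70)%997=835 h(62,26)=(62*31+26)%997=951 h(21,1)=(21*31+1)%997=652 h(4,4)=(4*31+4)%997=128 -> [835, 951, 652, 128]
  L2: h(835,951)=(835*31+951)%997=914 h(652,128)=(652*31+128)%997=400 -> [914, 400]
  L3: h(914,400)=(914*31+400)%997=818 -> [818]
  root = 818 != target 51
Candidate C: set leaf[4] = 97 -> leaves = [89, 70, 35, 26, 97, 1, 4]
  L0: [89, 70, 35, 26, 97, 1, 4]
  L1: h(89,70)=(89*31+70)%997=835 h(35,26)=(35*31+26)%997=114 h(97,1)=(97*31+1)%997=17 h(4,4)=(4*31+4)%997=128 -> [835, 114, 17, 128]
  L2: h(835,114)=(835*31+114)%997=77 h(17,128)=(17*31+128)%997=655 -> [77, 655]
  L3: h(77,655)=(77*31+655)%997=51 -> [51]
  root = 51 == target 51  ** MATCH **
Candidate C produces the target root.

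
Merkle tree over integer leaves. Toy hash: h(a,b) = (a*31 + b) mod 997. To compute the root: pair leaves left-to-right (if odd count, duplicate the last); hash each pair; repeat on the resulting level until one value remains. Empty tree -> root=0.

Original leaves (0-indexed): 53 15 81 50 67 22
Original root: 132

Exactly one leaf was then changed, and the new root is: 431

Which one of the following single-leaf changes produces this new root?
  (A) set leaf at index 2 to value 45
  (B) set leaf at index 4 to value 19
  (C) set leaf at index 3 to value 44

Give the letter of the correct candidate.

Original leaves: [53, 15, 81, 50, 67, 22]
Target new root: 431
Try each candidate change and compute the resulting root:
Candidate A: set leaf[2] = 45 -> leaves = [53, 15, 45, 50, 67, 22]
  L0: [53, 15, 45, 50, 67, 22]
  L1: h(53,15)=(53*31+15)%997=661 h(45,50)=(45*31+50)%997=448 h(67,22)=(67*31+22)%997=105 -> [661, 448, 105]
  L2: h(661,448)=(661*31+448)%997=2 h(105,105)=(105*31+105)%997=369 -> [2, 369]
  L3: h(2,369)=(2*31+369)%997=431 -> [431]
  root = 431 == target 431  ** MATCH **
Candidate B: set leaf[4] = 19 -> leaves = [53, 15, 81, 50, 19, 22]
  L0: [53, 15, 81, 50, 19, 22]
  L1: h(53,15)=(53*31+15)%997=661 h(81,50)=(81*31+50)%997=567 h(19,22)=(19*31+22)%997=611 -> [661, 567, 611]
  L2: h(661,567)=(661*31+567)%997=121 h(611,611)=(611*31+611)%997=609 -> [121, 609]
  L3: h(121,609)=(121*31+609)%997=372 -> [372]
  root = 372 != target 431
Candidate C: set leaf[3] = 44 -> leaves = [53, 15, 81, 44, 67, 22]
  L0: [53, 15, 81, 44, 67, 22]
  L1: h(53,15)=(53*31+15)%997=661 h(81,44)=(81*31+44)%997=561 h(67,22)=(67*31+22)%997=105 -> [661, 561, 105]
  L2: h(661,561)=(661*31+561)%997=115 h(105,105)=(105*31+105)%997=369 -> [115, 369]
  L3: h(115,369)=(115*31+369)%997=943 -> [943]
  root = 943 != target 431
Candidate A produces the target root.

Answer: A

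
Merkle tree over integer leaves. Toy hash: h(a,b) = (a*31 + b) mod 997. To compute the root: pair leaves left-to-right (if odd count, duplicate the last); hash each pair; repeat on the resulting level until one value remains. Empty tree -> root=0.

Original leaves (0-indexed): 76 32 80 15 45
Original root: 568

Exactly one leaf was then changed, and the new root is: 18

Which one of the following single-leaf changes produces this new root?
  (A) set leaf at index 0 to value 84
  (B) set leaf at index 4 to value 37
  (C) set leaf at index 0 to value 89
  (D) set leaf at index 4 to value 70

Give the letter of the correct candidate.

Answer: C

Derivation:
Original leaves: [76, 32, 80, 15, 45]
Target new root: 18
Try each candidate change and compute the resulting root:
Candidate A: set leaf[0] = 84 -> leaves = [84, 32, 80, 15, 45]
  L0: [84, 32, 80, 15, 45]
  L1: h(84,32)=(84*31+32)%997=642 h(80,15)=(80*31+15)%997=501 h(45,45)=(45*31+45)%997=443 -> [642, 501, 443]
  L2: h(642,501)=(642*31+501)%997=463 h(443,443)=(443*31+443)%997=218 -> [463, 218]
  L3: h(463,218)=(463*31+218)%997=613 -> [613]
  root = 613 != target 18
Candidate B: set leaf[4] = 37 -> leaves = [76, 32, 80, 15, 37]
  L0: [76, 32, 80, 15, 37]
  L1: h(76,32)=(76*31+32)%997=394 h(80,15)=(80*31+15)%997=501 h(37,37)=(37*31+37)%997=187 -> [394, 501, 187]
  L2: h(394,501)=(394*31+501)%997=751 h(187,187)=(187*31+187)%997=2 -> [751, 2]
  L3: h(751,2)=(751*31+2)%997=352 -> [352]
  root = 352 != target 18
Candidate C: set leaf[0] = 89 -> leaves = [89, 32, 80, 15, 45]
  L0: [89, 32, 80, 15, 45]
  L1: h(89,32)=(89*31+32)%997=797 h(80,15)=(80*31+15)%997=501 h(45,45)=(45*31+45)%997=443 -> [797, 501, 443]
  L2: h(797,501)=(797*31+501)%997=283 h(443,443)=(443*31+443)%997=218 -> [283, 218]
  L3: h(283,218)=(283*31+218)%997=18 -> [18]
  root = 18 == target 18  ** MATCH **
Candidate D: set leaf[4] = 70 -> leaves = [76, 32, 80, 15, 70]
  L0: [76, 32, 80, 15, 70]
  L1: h(76,32)=(76*31+32)%997=394 h(80,15)=(80*31+15)%997=501 h(70,70)=(70*31+70)%997=246 -> [394, 501, 246]
  L2: h(394,501)=(394*31+501)%997=751 h(246,246)=(246*31+246)%997=893 -> [751, 893]
  L3: h(751,893)=(751*31+893)%997=246 -> [246]
  root = 246 != target 18
Candidate C produces the target root.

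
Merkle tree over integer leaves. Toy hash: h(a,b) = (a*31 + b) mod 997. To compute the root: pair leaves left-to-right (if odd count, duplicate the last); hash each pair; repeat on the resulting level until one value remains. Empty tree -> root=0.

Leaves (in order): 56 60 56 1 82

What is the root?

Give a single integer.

Answer: 378

Derivation:
L0: [56, 60, 56, 1, 82]
L1: h(56,60)=(56*31+60)%997=799 h(56,1)=(56*31+1)%997=740 h(82,82)=(82*31+82)%997=630 -> [799, 740, 630]
L2: h(799,740)=(799*31+740)%997=584 h(630,630)=(630*31+630)%997=220 -> [584, 220]
L3: h(584,220)=(584*31+220)%997=378 -> [378]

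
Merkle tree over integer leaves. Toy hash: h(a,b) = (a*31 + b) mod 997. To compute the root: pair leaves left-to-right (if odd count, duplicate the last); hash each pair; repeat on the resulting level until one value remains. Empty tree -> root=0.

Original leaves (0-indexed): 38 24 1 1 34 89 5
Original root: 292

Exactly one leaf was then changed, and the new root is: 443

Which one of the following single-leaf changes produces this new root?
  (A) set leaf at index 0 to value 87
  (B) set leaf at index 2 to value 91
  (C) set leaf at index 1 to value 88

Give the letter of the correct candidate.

Original leaves: [38, 24, 1, 1, 34, 89, 5]
Target new root: 443
Try each candidate change and compute the resulting root:
Candidate A: set leaf[0] = 87 -> leaves = [87, 24, 1, 1, 34, 89, 5]
  L0: [87, 24, 1, 1, 34, 89, 5]
  L1: h(87,24)=(87*31+24)%997=727 h(1,1)=(1*31+1)%997=32 h(34,89)=(34*31+89)%997=146 h(5,5)=(5*31+5)%997=160 -> [727, 32, 146, 160]
  L2: h(727,32)=(727*31+32)%997=635 h(146,160)=(146*31+160)%997=698 -> [635, 698]
  L3: h(635,698)=(635*31+698)%997=443 -> [443]
  root = 443 == target 443  ** MATCH **
Candidate B: set leaf[2] = 91 -> leaves = [38, 24, 91, 1, 34, 89, 5]
  L0: [38, 24, 91, 1, 34, 89, 5]
  L1: h(38,24)=(38*31+24)%997=205 h(91,1)=(91*31+1)%997=828 h(34,89)=(34*31+89)%997=146 h(5,5)=(5*31+5)%997=160 -> [205, 828, 146, 160]
  L2: h(205,828)=(205*31+828)%997=204 h(146,160)=(146*31+160)%997=698 -> [204, 698]
  L3: h(204,698)=(204*31+698)%997=43 -> [43]
  root = 43 != target 443
Candidate C: set leaf[1] = 88 -> leaves = [38, 88, 1, 1, 34, 89, 5]
  L0: [38, 88, 1, 1, 34, 89, 5]
  L1: h(38,88)=(38*31+88)%997=269 h(1,1)=(1*31+1)%997=32 h(34,89)=(34*31+89)%997=146 h(5,5)=(5*31+5)%997=160 -> [269, 32, 146, 160]
  L2: h(269,32)=(269*31+32)%997=395 h(146,160)=(146*31+160)%997=698 -> [395, 698]
  L3: h(395,698)=(395*31+698)%997=979 -> [979]
  root = 979 != target 443
Candidate A produces the target root.

Answer: A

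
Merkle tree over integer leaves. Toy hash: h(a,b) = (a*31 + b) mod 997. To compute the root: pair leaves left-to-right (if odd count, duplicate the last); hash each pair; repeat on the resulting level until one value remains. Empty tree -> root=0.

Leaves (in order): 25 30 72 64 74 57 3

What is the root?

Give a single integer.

L0: [25, 30, 72, 64, 74, 57, 3]
L1: h(25,30)=(25*31+30)%997=805 h(72,64)=(72*31+64)%997=302 h(74,57)=(74*31+57)%997=357 h(3,3)=(3*31+3)%997=96 -> [805, 302, 357, 96]
L2: h(805,302)=(805*31+302)%997=332 h(357,96)=(357*31+96)%997=196 -> [332, 196]
L3: h(332,196)=(332*31+196)%997=518 -> [518]

Answer: 518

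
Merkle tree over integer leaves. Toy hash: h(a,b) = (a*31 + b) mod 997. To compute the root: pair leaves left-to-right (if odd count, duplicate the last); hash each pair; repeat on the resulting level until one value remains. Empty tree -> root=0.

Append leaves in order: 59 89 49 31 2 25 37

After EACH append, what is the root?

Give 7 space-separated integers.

After append 59 (leaves=[59]):
  L0: [59]
  root=59
After append 89 (leaves=[59, 89]):
  L0: [59, 89]
  L1: h(59,89)=(59*31+89)%997=921 -> [921]
  root=921
After append 49 (leaves=[59, 89, 49]):
  L0: [59, 89, 49]
  L1: h(59,89)=(59*31+89)%997=921 h(49,49)=(49*31+49)%997=571 -> [921, 571]
  L2: h(921,571)=(921*31+571)%997=209 -> [209]
  root=209
After append 31 (leaves=[59, 89, 49, 31]):
  L0: [59, 89, 49, 31]
  L1: h(59,89)=(59*31+89)%997=921 h(49,31)=(49*31+31)%997=553 -> [921, 553]
  L2: h(921,553)=(921*31+553)%997=191 -> [191]
  root=191
After append 2 (leaves=[59, 89, 49, 31, 2]):
  L0: [59, 89, 49, 31, 2]
  L1: h(59,89)=(59*31+89)%997=921 h(49,31)=(49*31+31)%997=553 h(2,2)=(2*31+2)%997=64 -> [921, 553, 64]
  L2: h(921,553)=(921*31+553)%997=191 h(64,64)=(64*31+64)%997=54 -> [191, 54]
  L3: h(191,54)=(191*31+54)%997=990 -> [990]
  root=990
After append 25 (leaves=[59, 89, 49, 31, 2, 25]):
  L0: [59, 89, 49, 31, 2, 25]
  L1: h(59,89)=(59*31+89)%997=921 h(49,31)=(49*31+31)%997=553 h(2,25)=(2*31+25)%997=87 -> [921, 553, 87]
  L2: h(921,553)=(921*31+553)%997=191 h(87,87)=(87*31+87)%997=790 -> [191, 790]
  L3: h(191,790)=(191*31+790)%997=729 -> [729]
  root=729
After append 37 (leaves=[59, 89, 49, 31, 2, 25, 37]):
  L0: [59, 89, 49, 31, 2, 25, 37]
  L1: h(59,89)=(59*31+89)%997=921 h(49,31)=(49*31+31)%997=553 h(2,25)=(2*31+25)%997=87 h(37,37)=(37*31+37)%997=187 -> [921, 553, 87, 187]
  L2: h(921,553)=(921*31+553)%997=191 h(87,187)=(87*31+187)%997=890 -> [191, 890]
  L3: h(191,890)=(191*31+890)%997=829 -> [829]
  root=829

Answer: 59 921 209 191 990 729 829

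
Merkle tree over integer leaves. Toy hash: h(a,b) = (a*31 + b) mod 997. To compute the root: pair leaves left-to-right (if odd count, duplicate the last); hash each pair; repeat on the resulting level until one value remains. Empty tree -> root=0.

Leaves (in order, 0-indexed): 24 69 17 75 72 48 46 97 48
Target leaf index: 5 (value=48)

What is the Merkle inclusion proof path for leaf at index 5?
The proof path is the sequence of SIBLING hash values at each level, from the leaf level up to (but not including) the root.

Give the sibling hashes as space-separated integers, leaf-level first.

L0 (leaves): [24, 69, 17, 75, 72, 48, 46, 97, 48], target index=5
L1: h(24,69)=(24*31+69)%997=813 [pair 0] h(17,75)=(17*31+75)%997=602 [pair 1] h(72,48)=(72*31+48)%997=286 [pair 2] h(46,97)=(46*31+97)%997=526 [pair 3] h(48,48)=(48*31+48)%997=539 [pair 4] -> [813, 602, 286, 526, 539]
  Sibling for proof at L0: 72
L2: h(813,602)=(813*31+602)%997=880 [pair 0] h(286,526)=(286*31+526)%997=419 [pair 1] h(539,539)=(539*31+539)%997=299 [pair 2] -> [880, 419, 299]
  Sibling for proof at L1: 526
L3: h(880,419)=(880*31+419)%997=780 [pair 0] h(299,299)=(299*31+299)%997=595 [pair 1] -> [780, 595]
  Sibling for proof at L2: 880
L4: h(780,595)=(780*31+595)%997=847 [pair 0] -> [847]
  Sibling for proof at L3: 595
Root: 847
Proof path (sibling hashes from leaf to root): [72, 526, 880, 595]

Answer: 72 526 880 595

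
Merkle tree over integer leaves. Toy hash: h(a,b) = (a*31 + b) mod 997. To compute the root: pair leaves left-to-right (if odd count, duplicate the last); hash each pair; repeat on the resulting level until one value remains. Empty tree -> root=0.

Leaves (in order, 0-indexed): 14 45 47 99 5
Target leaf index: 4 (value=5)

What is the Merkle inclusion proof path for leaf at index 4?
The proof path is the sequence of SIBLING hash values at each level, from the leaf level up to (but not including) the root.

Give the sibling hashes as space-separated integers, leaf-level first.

L0 (leaves): [14, 45, 47, 99, 5], target index=4
L1: h(14,45)=(14*31+45)%997=479 [pair 0] h(47,99)=(47*31+99)%997=559 [pair 1] h(5,5)=(5*31+5)%997=160 [pair 2] -> [479, 559, 160]
  Sibling for proof at L0: 5
L2: h(479,559)=(479*31+559)%997=453 [pair 0] h(160,160)=(160*31+160)%997=135 [pair 1] -> [453, 135]
  Sibling for proof at L1: 160
L3: h(453,135)=(453*31+135)%997=220 [pair 0] -> [220]
  Sibling for proof at L2: 453
Root: 220
Proof path (sibling hashes from leaf to root): [5, 160, 453]

Answer: 5 160 453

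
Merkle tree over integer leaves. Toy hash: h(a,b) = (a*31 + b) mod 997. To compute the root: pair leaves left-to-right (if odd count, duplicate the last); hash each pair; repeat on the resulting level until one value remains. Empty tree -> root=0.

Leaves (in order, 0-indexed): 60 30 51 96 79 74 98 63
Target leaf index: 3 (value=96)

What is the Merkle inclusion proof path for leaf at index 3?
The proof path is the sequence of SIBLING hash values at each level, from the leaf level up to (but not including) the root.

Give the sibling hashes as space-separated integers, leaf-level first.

L0 (leaves): [60, 30, 51, 96, 79, 74, 98, 63], target index=3
L1: h(60,30)=(60*31+30)%997=893 [pair 0] h(51,96)=(51*31+96)%997=680 [pair 1] h(79,74)=(79*31+74)%997=529 [pair 2] h(98,63)=(98*31+63)%997=110 [pair 3] -> [893, 680, 529, 110]
  Sibling for proof at L0: 51
L2: h(893,680)=(893*31+680)%997=447 [pair 0] h(529,110)=(529*31+110)%997=557 [pair 1] -> [447, 557]
  Sibling for proof at L1: 893
L3: h(447,557)=(447*31+557)%997=456 [pair 0] -> [456]
  Sibling for proof at L2: 557
Root: 456
Proof path (sibling hashes from leaf to root): [51, 893, 557]

Answer: 51 893 557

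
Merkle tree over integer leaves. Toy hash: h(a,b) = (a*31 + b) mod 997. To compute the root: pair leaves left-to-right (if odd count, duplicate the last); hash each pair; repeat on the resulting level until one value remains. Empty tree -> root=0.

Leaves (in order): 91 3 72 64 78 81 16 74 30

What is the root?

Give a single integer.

L0: [91, 3, 72, 64, 78, 81, 16, 74, 30]
L1: h(91,3)=(91*31+3)%997=830 h(72,64)=(72*31+64)%997=302 h(78,81)=(78*31+81)%997=505 h(16,74)=(16*31+74)%997=570 h(30,30)=(30*31+30)%997=960 -> [830, 302, 505, 570, 960]
L2: h(830,302)=(830*31+302)%997=110 h(505,570)=(505*31+570)%997=273 h(960,960)=(960*31+960)%997=810 -> [110, 273, 810]
L3: h(110,273)=(110*31+273)%997=692 h(810,810)=(810*31+810)%997=995 -> [692, 995]
L4: h(692,995)=(692*31+995)%997=513 -> [513]

Answer: 513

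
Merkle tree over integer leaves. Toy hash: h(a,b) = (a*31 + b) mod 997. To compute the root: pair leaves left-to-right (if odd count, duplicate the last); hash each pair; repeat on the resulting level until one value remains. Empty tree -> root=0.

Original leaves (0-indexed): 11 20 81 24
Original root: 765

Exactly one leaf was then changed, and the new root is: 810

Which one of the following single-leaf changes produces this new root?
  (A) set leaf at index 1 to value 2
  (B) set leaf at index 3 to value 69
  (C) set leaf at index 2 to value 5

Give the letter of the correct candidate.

Original leaves: [11, 20, 81, 24]
Target new root: 810
Try each candidate change and compute the resulting root:
Candidate A: set leaf[1] = 2 -> leaves = [11, 2, 81, 24]
  L0: [11, 2, 81, 24]
  L1: h(11,2)=(11*31+2)%997=343 h(81,24)=(81*31+24)%997=541 -> [343, 541]
  L2: h(343,541)=(343*31+541)%997=207 -> [207]
  root = 207 != target 810
Candidate B: set leaf[3] = 69 -> leaves = [11, 20, 81, 69]
  L0: [11, 20, 81, 69]
  L1: h(11,20)=(11*31+20)%997=361 h(81,69)=(81*31+69)%997=586 -> [361, 586]
  L2: h(361,586)=(361*31+586)%997=810 -> [810]
  root = 810 == target 810  ** MATCH **
Candidate C: set leaf[2] = 5 -> leaves = [11, 20, 5, 24]
  L0: [11, 20, 5, 24]
  L1: h(11,20)=(11*31+20)%997=361 h(5,24)=(5*31+24)%997=179 -> [361, 179]
  L2: h(361,179)=(361*31+179)%997=403 -> [403]
  root = 403 != target 810
Candidate B produces the target root.

Answer: B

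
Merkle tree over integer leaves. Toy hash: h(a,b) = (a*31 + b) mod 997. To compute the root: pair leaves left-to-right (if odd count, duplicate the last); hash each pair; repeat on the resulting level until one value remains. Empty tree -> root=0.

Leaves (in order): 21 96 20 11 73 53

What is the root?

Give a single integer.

Answer: 979

Derivation:
L0: [21, 96, 20, 11, 73, 53]
L1: h(21,96)=(21*31+96)%997=747 h(20,11)=(20*31+11)%997=631 h(73,53)=(73*31+53)%997=322 -> [747, 631, 322]
L2: h(747,631)=(747*31+631)%997=857 h(322,322)=(322*31+322)%997=334 -> [857, 334]
L3: h(857,334)=(857*31+334)%997=979 -> [979]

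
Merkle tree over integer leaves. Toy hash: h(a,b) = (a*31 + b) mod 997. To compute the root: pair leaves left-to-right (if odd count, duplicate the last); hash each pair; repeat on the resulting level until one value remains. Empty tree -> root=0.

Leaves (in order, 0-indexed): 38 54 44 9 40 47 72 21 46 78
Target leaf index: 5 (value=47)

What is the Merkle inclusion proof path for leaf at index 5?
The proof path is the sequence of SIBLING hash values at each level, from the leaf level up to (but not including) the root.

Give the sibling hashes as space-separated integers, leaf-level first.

L0 (leaves): [38, 54, 44, 9, 40, 47, 72, 21, 46, 78], target index=5
L1: h(38,54)=(38*31+54)%997=235 [pair 0] h(44,9)=(44*31+9)%997=376 [pair 1] h(40,47)=(40*31+47)%997=290 [pair 2] h(72,21)=(72*31+21)%997=259 [pair 3] h(46,78)=(46*31+78)%997=507 [pair 4] -> [235, 376, 290, 259, 507]
  Sibling for proof at L0: 40
L2: h(235,376)=(235*31+376)%997=682 [pair 0] h(290,259)=(290*31+259)%997=276 [pair 1] h(507,507)=(507*31+507)%997=272 [pair 2] -> [682, 276, 272]
  Sibling for proof at L1: 259
L3: h(682,276)=(682*31+276)%997=481 [pair 0] h(272,272)=(272*31+272)%997=728 [pair 1] -> [481, 728]
  Sibling for proof at L2: 682
L4: h(481,728)=(481*31+728)%997=684 [pair 0] -> [684]
  Sibling for proof at L3: 728
Root: 684
Proof path (sibling hashes from leaf to root): [40, 259, 682, 728]

Answer: 40 259 682 728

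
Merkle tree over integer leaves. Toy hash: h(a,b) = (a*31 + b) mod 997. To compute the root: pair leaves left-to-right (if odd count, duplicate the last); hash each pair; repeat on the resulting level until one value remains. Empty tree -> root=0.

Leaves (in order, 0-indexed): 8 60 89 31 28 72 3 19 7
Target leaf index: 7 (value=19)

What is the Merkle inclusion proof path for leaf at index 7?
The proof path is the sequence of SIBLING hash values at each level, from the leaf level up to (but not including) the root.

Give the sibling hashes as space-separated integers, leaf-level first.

L0 (leaves): [8, 60, 89, 31, 28, 72, 3, 19, 7], target index=7
L1: h(8,60)=(8*31+60)%997=308 [pair 0] h(89,31)=(89*31+31)%997=796 [pair 1] h(28,72)=(28*31+72)%997=940 [pair 2] h(3,19)=(3*31+19)%997=112 [pair 3] h(7,7)=(7*31+7)%997=224 [pair 4] -> [308, 796, 940, 112, 224]
  Sibling for proof at L0: 3
L2: h(308,796)=(308*31+796)%997=374 [pair 0] h(940,112)=(940*31+112)%997=339 [pair 1] h(224,224)=(224*31+224)%997=189 [pair 2] -> [374, 339, 189]
  Sibling for proof at L1: 940
L3: h(374,339)=(374*31+339)%997=966 [pair 0] h(189,189)=(189*31+189)%997=66 [pair 1] -> [966, 66]
  Sibling for proof at L2: 374
L4: h(966,66)=(966*31+66)%997=102 [pair 0] -> [102]
  Sibling for proof at L3: 66
Root: 102
Proof path (sibling hashes from leaf to root): [3, 940, 374, 66]

Answer: 3 940 374 66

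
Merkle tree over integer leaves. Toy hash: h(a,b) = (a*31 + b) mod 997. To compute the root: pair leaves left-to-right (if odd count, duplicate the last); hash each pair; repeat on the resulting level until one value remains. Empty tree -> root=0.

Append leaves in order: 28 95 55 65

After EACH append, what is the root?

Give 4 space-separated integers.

Answer: 28 963 706 716

Derivation:
After append 28 (leaves=[28]):
  L0: [28]
  root=28
After append 95 (leaves=[28, 95]):
  L0: [28, 95]
  L1: h(28,95)=(28*31+95)%997=963 -> [963]
  root=963
After append 55 (leaves=[28, 95, 55]):
  L0: [28, 95, 55]
  L1: h(28,95)=(28*31+95)%997=963 h(55,55)=(55*31+55)%997=763 -> [963, 763]
  L2: h(963,763)=(963*31+763)%997=706 -> [706]
  root=706
After append 65 (leaves=[28, 95, 55, 65]):
  L0: [28, 95, 55, 65]
  L1: h(28,95)=(28*31+95)%997=963 h(55,65)=(55*31+65)%997=773 -> [963, 773]
  L2: h(963,773)=(963*31+773)%997=716 -> [716]
  root=716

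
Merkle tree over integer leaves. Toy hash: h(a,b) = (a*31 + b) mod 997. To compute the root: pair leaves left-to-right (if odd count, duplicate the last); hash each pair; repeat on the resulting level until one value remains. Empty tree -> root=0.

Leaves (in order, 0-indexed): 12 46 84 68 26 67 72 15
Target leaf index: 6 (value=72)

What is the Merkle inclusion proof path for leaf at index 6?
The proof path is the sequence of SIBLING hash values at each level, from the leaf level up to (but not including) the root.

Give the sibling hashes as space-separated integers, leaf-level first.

L0 (leaves): [12, 46, 84, 68, 26, 67, 72, 15], target index=6
L1: h(12,46)=(12*31+46)%997=418 [pair 0] h(84,68)=(84*31+68)%997=678 [pair 1] h(26,67)=(26*31+67)%997=873 [pair 2] h(72,15)=(72*31+15)%997=253 [pair 3] -> [418, 678, 873, 253]
  Sibling for proof at L0: 15
L2: h(418,678)=(418*31+678)%997=675 [pair 0] h(873,253)=(873*31+253)%997=397 [pair 1] -> [675, 397]
  Sibling for proof at L1: 873
L3: h(675,397)=(675*31+397)%997=385 [pair 0] -> [385]
  Sibling for proof at L2: 675
Root: 385
Proof path (sibling hashes from leaf to root): [15, 873, 675]

Answer: 15 873 675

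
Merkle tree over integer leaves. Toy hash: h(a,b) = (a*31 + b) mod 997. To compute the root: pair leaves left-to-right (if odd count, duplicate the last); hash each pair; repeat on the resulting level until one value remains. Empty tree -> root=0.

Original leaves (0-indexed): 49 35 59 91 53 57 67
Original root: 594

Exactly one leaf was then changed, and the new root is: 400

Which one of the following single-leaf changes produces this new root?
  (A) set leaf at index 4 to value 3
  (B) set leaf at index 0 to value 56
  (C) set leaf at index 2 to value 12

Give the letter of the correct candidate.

Original leaves: [49, 35, 59, 91, 53, 57, 67]
Target new root: 400
Try each candidate change and compute the resulting root:
Candidate A: set leaf[4] = 3 -> leaves = [49, 35, 59, 91, 3, 57, 67]
  L0: [49, 35, 59, 91, 3, 57, 67]
  L1: h(49,35)=(49*31+35)%997=557 h(59,91)=(59*31+91)%997=923 h(3,57)=(3*31+57)%997=150 h(67,67)=(67*31+67)%997=150 -> [557, 923, 150, 150]
  L2: h(557,923)=(557*31+923)%997=244 h(150,150)=(150*31+150)%997=812 -> [244, 812]
  L3: h(244,812)=(244*31+812)%997=400 -> [400]
  root = 400 == target 400  ** MATCH **
Candidate B: set leaf[0] = 56 -> leaves = [56, 35, 59, 91, 53, 57, 67]
  L0: [56, 35, 59, 91, 53, 57, 67]
  L1: h(56,35)=(56*31+35)%997=774 h(59,91)=(59*31+91)%997=923 h(53,57)=(53*31+57)%997=703 h(67,67)=(67*31+67)%997=150 -> [774, 923, 703, 150]
  L2: h(774,923)=(774*31+923)%997=989 h(703,150)=(703*31+150)%997=9 -> [989, 9]
  L3: h(989,9)=(989*31+9)%997=758 -> [758]
  root = 758 != target 400
Candidate C: set leaf[2] = 12 -> leaves = [49, 35, 12, 91, 53, 57, 67]
  L0: [49, 35, 12, 91, 53, 57, 67]
  L1: h(49,35)=(49*31+35)%997=557 h(12,91)=(12*31+91)%997=463 h(53,57)=(53*31+57)%997=703 h(67,67)=(67*31+67)%997=150 -> [557, 463, 703, 150]
  L2: h(557,463)=(557*31+463)%997=781 h(703,150)=(703*31+150)%997=9 -> [781, 9]
  L3: h(781,9)=(781*31+9)%997=292 -> [292]
  root = 292 != target 400
Candidate A produces the target root.

Answer: A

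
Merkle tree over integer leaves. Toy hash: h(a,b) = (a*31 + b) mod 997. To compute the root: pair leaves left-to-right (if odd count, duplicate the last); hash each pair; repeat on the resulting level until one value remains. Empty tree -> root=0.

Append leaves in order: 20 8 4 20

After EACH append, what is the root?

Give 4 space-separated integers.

After append 20 (leaves=[20]):
  L0: [20]
  root=20
After append 8 (leaves=[20, 8]):
  L0: [20, 8]
  L1: h(20,8)=(20*31+8)%997=628 -> [628]
  root=628
After append 4 (leaves=[20, 8, 4]):
  L0: [20, 8, 4]
  L1: h(20,8)=(20*31+8)%997=628 h(4,4)=(4*31+4)%997=128 -> [628, 128]
  L2: h(628,128)=(628*31+128)%997=653 -> [653]
  root=653
After append 20 (leaves=[20, 8, 4, 20]):
  L0: [20, 8, 4, 20]
  L1: h(20,8)=(20*31+8)%997=628 h(4,20)=(4*31+20)%997=144 -> [628, 144]
  L2: h(628,144)=(628*31+144)%997=669 -> [669]
  root=669

Answer: 20 628 653 669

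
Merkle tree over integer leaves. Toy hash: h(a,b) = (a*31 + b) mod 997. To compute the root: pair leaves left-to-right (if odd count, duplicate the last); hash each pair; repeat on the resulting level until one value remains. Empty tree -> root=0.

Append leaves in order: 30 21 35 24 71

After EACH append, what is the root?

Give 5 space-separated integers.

Answer: 30 951 691 680 66

Derivation:
After append 30 (leaves=[30]):
  L0: [30]
  root=30
After append 21 (leaves=[30, 21]):
  L0: [30, 21]
  L1: h(30,21)=(30*31+21)%997=951 -> [951]
  root=951
After append 35 (leaves=[30, 21, 35]):
  L0: [30, 21, 35]
  L1: h(30,21)=(30*31+21)%997=951 h(35,35)=(35*31+35)%997=123 -> [951, 123]
  L2: h(951,123)=(951*31+123)%997=691 -> [691]
  root=691
After append 24 (leaves=[30, 21, 35, 24]):
  L0: [30, 21, 35, 24]
  L1: h(30,21)=(30*31+21)%997=951 h(35,24)=(35*31+24)%997=112 -> [951, 112]
  L2: h(951,112)=(951*31+112)%997=680 -> [680]
  root=680
After append 71 (leaves=[30, 21, 35, 24, 71]):
  L0: [30, 21, 35, 24, 71]
  L1: h(30,21)=(30*31+21)%997=951 h(35,24)=(35*31+24)%997=112 h(71,71)=(71*31+71)%997=278 -> [951, 112, 278]
  L2: h(951,112)=(951*31+112)%997=680 h(278,278)=(278*31+278)%997=920 -> [680, 920]
  L3: h(680,920)=(680*31+920)%997=66 -> [66]
  root=66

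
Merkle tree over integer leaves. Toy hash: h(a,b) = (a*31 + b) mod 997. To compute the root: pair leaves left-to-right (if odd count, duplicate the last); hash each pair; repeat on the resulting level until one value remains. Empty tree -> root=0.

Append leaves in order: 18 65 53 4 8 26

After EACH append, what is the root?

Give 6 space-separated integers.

After append 18 (leaves=[18]):
  L0: [18]
  root=18
After append 65 (leaves=[18, 65]):
  L0: [18, 65]
  L1: h(18,65)=(18*31+65)%997=623 -> [623]
  root=623
After append 53 (leaves=[18, 65, 53]):
  L0: [18, 65, 53]
  L1: h(18,65)=(18*31+65)%997=623 h(53,53)=(53*31+53)%997=699 -> [623, 699]
  L2: h(623,699)=(623*31+699)%997=72 -> [72]
  root=72
After append 4 (leaves=[18, 65, 53, 4]):
  L0: [18, 65, 53, 4]
  L1: h(18,65)=(18*31+65)%997=623 h(53,4)=(53*31+4)%997=650 -> [623, 650]
  L2: h(623,650)=(623*31+650)%997=23 -> [23]
  root=23
After append 8 (leaves=[18, 65, 53, 4, 8]):
  L0: [18, 65, 53, 4, 8]
  L1: h(18,65)=(18*31+65)%997=623 h(53,4)=(53*31+4)%997=650 h(8,8)=(8*31+8)%997=256 -> [623, 650, 256]
  L2: h(623,650)=(623*31+650)%997=23 h(256,256)=(256*31+256)%997=216 -> [23, 216]
  L3: h(23,216)=(23*31+216)%997=929 -> [929]
  root=929
After append 26 (leaves=[18, 65, 53, 4, 8, 26]):
  L0: [18, 65, 53, 4, 8, 26]
  L1: h(18,65)=(18*31+65)%997=623 h(53,4)=(53*31+4)%997=650 h(8,26)=(8*31+26)%997=274 -> [623, 650, 274]
  L2: h(623,650)=(623*31+650)%997=23 h(274,274)=(274*31+274)%997=792 -> [23, 792]
  L3: h(23,792)=(23*31+792)%997=508 -> [508]
  root=508

Answer: 18 623 72 23 929 508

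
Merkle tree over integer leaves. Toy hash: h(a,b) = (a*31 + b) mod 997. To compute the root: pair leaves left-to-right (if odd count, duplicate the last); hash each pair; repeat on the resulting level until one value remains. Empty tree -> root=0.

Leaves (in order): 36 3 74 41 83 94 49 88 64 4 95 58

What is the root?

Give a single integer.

L0: [36, 3, 74, 41, 83, 94, 49, 88, 64, 4, 95, 58]
L1: h(36,3)=(36*31+3)%997=122 h(74,41)=(74*31+41)%997=341 h(83,94)=(83*31+94)%997=673 h(49,88)=(49*31+88)%997=610 h(64,4)=(64*31+4)%997=991 h(95,58)=(95*31+58)%997=12 -> [122, 341, 673, 610, 991, 12]
L2: h(122,341)=(122*31+341)%997=135 h(673,610)=(673*31+610)%997=536 h(991,12)=(991*31+12)%997=823 -> [135, 536, 823]
L3: h(135,536)=(135*31+536)%997=733 h(823,823)=(823*31+823)%997=414 -> [733, 414]
L4: h(733,414)=(733*31+414)%997=206 -> [206]

Answer: 206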